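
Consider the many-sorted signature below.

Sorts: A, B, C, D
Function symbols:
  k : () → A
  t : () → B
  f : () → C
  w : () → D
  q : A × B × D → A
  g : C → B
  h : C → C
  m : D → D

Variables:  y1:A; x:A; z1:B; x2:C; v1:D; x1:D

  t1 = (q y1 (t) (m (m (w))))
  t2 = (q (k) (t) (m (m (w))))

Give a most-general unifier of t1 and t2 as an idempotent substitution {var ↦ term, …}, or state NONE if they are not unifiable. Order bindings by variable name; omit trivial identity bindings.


{y1 ↦ (k)}


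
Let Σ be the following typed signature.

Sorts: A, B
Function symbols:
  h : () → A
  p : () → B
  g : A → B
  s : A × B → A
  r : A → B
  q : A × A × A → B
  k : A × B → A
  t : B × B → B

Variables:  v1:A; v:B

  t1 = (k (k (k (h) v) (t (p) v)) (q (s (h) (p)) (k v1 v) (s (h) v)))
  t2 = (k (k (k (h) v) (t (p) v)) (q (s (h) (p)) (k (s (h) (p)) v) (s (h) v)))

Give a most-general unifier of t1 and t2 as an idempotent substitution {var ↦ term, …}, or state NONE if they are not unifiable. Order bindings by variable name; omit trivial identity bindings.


{v1 ↦ (s (h) (p))}


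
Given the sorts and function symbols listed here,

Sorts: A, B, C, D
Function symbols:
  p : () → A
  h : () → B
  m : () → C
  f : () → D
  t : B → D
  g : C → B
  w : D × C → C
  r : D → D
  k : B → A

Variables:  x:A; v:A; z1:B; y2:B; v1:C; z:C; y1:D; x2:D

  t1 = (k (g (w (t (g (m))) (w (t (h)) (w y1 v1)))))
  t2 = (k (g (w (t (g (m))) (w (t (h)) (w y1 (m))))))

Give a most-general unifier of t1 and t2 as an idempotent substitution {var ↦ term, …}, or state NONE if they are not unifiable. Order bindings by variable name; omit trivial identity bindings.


{v1 ↦ (m)}


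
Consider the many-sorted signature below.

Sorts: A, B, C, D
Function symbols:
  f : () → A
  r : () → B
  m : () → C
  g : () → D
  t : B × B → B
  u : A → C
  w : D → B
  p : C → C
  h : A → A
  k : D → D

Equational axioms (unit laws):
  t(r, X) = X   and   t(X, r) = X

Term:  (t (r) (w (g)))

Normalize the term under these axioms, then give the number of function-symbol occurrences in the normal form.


1. (t (r) (w (g)))  →  (w (g))
normal form: (w (g))

size = 2


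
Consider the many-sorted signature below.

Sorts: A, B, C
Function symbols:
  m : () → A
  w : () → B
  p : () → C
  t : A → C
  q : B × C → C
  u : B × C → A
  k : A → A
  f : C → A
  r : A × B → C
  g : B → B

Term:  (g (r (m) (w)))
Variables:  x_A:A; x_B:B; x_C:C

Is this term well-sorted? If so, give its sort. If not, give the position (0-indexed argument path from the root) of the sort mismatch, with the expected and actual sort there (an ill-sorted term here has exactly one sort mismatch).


    (m) : A
    (w) : B
  (r (m) (w)) : C
(g (r (m) (w))) : ✗ arg 0 at [0] has sort C, expected B

ill-sorted at position [0]: expected B, got C


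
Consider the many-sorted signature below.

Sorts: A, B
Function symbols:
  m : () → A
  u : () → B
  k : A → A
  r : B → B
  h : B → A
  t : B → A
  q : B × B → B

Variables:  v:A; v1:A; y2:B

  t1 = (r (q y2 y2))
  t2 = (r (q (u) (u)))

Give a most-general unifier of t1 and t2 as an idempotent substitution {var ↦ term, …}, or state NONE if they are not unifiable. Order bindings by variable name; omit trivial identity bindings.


{y2 ↦ (u)}


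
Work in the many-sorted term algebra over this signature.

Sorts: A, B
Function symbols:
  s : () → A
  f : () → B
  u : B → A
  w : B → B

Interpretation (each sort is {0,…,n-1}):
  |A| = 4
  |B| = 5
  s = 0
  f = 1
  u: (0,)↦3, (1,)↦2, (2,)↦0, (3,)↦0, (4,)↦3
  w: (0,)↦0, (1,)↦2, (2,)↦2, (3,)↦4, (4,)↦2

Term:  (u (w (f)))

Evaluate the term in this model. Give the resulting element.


  f = 1
  (w (f)) = w(1,) = 2
  (u (w (f))) = u(2,) = 0

value = 0


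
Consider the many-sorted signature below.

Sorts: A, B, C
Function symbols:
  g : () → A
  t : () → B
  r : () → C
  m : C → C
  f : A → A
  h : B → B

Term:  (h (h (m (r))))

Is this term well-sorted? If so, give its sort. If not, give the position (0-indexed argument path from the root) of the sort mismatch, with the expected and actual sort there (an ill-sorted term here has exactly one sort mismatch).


      (r) : C
    (m (r)) : C
  (h (m (r))) : ✗ arg 0 at [0, 0] has sort C, expected B

ill-sorted at position [0, 0]: expected B, got C


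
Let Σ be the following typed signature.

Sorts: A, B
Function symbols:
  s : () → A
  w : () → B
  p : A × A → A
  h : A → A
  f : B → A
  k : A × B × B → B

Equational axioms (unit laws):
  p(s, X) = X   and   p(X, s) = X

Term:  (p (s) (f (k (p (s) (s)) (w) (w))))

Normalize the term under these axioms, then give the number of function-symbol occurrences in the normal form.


1. (p (s) (f (k (p (s) (s)) (w) (w))))  →  (f (k (p (s) (s)) (w) (w)))
2. (f (k (p (s) (s)) (w) (w)))  →  (f (k (s) (w) (w)))
normal form: (f (k (s) (w) (w)))

size = 5


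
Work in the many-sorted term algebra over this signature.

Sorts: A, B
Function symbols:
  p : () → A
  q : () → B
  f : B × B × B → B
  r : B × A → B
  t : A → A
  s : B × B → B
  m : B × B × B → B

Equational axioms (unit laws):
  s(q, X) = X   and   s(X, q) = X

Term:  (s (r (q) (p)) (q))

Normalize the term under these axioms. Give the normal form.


normal form = (r (q) (p))

1. (s (r (q) (p)) (q))  →  (r (q) (p))


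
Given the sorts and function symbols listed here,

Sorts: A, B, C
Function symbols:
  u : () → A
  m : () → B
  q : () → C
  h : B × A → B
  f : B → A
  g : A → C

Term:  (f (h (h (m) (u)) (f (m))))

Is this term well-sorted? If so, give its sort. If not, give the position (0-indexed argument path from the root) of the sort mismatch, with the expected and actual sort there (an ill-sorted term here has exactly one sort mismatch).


      (m) : B
      (u) : A
    (h (m) (u)) : B
      (m) : B
    (f (m)) : A
  (h (h (m) (u)) (f (m))) : B
(f (h (h (m) (u)) (f (m)))) : A

well-sorted; sort = A


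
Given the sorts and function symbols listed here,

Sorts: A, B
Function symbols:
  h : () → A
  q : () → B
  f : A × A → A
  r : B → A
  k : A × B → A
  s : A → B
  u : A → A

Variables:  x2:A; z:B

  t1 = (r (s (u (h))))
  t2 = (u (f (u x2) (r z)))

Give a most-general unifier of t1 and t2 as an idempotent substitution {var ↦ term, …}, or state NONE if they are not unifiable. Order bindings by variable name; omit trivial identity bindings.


head clash or occurs-check failure — not unifiable

NONE (not unifiable)


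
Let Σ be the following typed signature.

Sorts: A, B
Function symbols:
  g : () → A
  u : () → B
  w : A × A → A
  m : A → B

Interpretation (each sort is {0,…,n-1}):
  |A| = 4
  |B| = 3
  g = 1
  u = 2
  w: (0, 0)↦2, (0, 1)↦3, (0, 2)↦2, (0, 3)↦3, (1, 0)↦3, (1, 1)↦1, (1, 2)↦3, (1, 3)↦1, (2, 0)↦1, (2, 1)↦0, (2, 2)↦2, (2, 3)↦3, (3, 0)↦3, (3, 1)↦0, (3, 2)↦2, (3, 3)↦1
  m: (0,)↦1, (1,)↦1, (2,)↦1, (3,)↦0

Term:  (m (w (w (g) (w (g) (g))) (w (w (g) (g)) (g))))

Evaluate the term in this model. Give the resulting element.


  g = 1
  g = 1
  g = 1
  (w (g) (g)) = w(1, 1) = 1
  (w (g) (w (g) (g))) = w(1, 1) = 1
  g = 1
  g = 1
  (w (g) (g)) = w(1, 1) = 1
  g = 1
  (w (w (g) (g)) (g)) = w(1, 1) = 1
  (w (w (g) (w (g) (g))) (w (w (g) (g)) (g))) = w(1, 1) = 1
  (m (w (w (g) (w (g) (g))) (w (w (g) (g)) (g)))) = m(1,) = 1

value = 1


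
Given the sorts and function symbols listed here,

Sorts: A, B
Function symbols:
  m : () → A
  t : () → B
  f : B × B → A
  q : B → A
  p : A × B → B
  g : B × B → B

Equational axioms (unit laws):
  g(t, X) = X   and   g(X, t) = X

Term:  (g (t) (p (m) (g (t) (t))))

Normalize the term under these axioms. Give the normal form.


1. (g (t) (p (m) (g (t) (t))))  →  (p (m) (g (t) (t)))
2. (p (m) (g (t) (t)))  →  (p (m) (t))

normal form = (p (m) (t))


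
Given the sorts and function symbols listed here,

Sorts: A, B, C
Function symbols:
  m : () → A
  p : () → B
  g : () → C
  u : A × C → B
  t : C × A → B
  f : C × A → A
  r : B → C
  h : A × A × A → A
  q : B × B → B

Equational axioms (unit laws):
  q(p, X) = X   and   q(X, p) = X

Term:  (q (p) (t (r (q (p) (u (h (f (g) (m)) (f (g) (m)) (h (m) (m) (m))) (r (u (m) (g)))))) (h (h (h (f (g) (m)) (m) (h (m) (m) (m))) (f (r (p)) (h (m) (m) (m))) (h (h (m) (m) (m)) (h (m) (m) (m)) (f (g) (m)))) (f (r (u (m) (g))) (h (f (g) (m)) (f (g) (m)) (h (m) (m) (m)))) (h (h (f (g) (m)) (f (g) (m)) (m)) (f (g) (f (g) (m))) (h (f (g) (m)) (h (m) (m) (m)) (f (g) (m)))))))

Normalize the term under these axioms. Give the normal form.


normal form = (t (r (u (h (f (g) (m)) (f (g) (m)) (h (m) (m) (m))) (r (u (m) (g))))) (h (h (h (f (g) (m)) (m) (h (m) (m) (m))) (f (r (p)) (h (m) (m) (m))) (h (h (m) (m) (m)) (h (m) (m) (m)) (f (g) (m)))) (f (r (u (m) (g))) (h (f (g) (m)) (f (g) (m)) (h (m) (m) (m)))) (h (h (f (g) (m)) (f (g) (m)) (m)) (f (g) (f (g) (m))) (h (f (g) (m)) (h (m) (m) (m)) (f (g) (m))))))

1. (q (p) (t (r (q (p) (u (h (f (g) (m)) (f (g) (m)) (h (m) (m) (m))) (r (u (m) (g)))))) (h (h (h (f (g) (m)) (m) (h (m) (m) (m))) (f (r (p)) (h (m) (m) (m))) (h (h (m) (m) (m)) (h (m) (m) (m)) (f (g) (m)))) (f (r (u (m) (g))) (h (f (g) (m)) (f (g) (m)) (h (m) (m) (m)))) (h (h (f (g) (m)) (f (g) (m)) (m)) (f (g) (f (g) (m))) (h (f (g) (m)) (h (m) (m) (m)) (f (g) (m)))))))  →  (t (r (q (p) (u (h (f (g) (m)) (f (g) (m)) (h (m) (m) (m))) (r (u (m) (g)))))) (h (h (h (f (g) (m)) (m) (h (m) (m) (m))) (f (r (p)) (h (m) (m) (m))) (h (h (m) (m) (m)) (h (m) (m) (m)) (f (g) (m)))) (f (r (u (m) (g))) (h (f (g) (m)) (f (g) (m)) (h (m) (m) (m)))) (h (h (f (g) (m)) (f (g) (m)) (m)) (f (g) (f (g) (m))) (h (f (g) (m)) (h (m) (m) (m)) (f (g) (m))))))
2. (t (r (q (p) (u (h (f (g) (m)) (f (g) (m)) (h (m) (m) (m))) (r (u (m) (g)))))) (h (h (h (f (g) (m)) (m) (h (m) (m) (m))) (f (r (p)) (h (m) (m) (m))) (h (h (m) (m) (m)) (h (m) (m) (m)) (f (g) (m)))) (f (r (u (m) (g))) (h (f (g) (m)) (f (g) (m)) (h (m) (m) (m)))) (h (h (f (g) (m)) (f (g) (m)) (m)) (f (g) (f (g) (m))) (h (f (g) (m)) (h (m) (m) (m)) (f (g) (m))))))  →  (t (r (u (h (f (g) (m)) (f (g) (m)) (h (m) (m) (m))) (r (u (m) (g))))) (h (h (h (f (g) (m)) (m) (h (m) (m) (m))) (f (r (p)) (h (m) (m) (m))) (h (h (m) (m) (m)) (h (m) (m) (m)) (f (g) (m)))) (f (r (u (m) (g))) (h (f (g) (m)) (f (g) (m)) (h (m) (m) (m)))) (h (h (f (g) (m)) (f (g) (m)) (m)) (f (g) (f (g) (m))) (h (f (g) (m)) (h (m) (m) (m)) (f (g) (m))))))


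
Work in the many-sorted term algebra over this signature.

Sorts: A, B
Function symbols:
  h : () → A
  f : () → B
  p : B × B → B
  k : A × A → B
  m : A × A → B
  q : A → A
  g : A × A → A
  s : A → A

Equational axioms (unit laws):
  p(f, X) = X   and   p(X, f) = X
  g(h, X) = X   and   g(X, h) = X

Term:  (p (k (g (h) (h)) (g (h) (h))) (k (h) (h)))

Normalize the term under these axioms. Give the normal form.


normal form = (p (k (h) (h)) (k (h) (h)))

1. (p (k (g (h) (h)) (g (h) (h))) (k (h) (h)))  →  (p (k (h) (g (h) (h))) (k (h) (h)))
2. (p (k (h) (g (h) (h))) (k (h) (h)))  →  (p (k (h) (h)) (k (h) (h)))


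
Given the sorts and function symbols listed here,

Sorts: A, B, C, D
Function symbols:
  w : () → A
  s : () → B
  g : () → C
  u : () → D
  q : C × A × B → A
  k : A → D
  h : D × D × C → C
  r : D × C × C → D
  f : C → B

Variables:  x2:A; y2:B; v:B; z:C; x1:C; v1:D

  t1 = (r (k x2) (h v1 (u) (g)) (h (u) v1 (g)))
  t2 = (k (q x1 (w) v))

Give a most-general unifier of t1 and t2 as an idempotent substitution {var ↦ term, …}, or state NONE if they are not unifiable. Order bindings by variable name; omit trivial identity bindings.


head clash or occurs-check failure — not unifiable

NONE (not unifiable)


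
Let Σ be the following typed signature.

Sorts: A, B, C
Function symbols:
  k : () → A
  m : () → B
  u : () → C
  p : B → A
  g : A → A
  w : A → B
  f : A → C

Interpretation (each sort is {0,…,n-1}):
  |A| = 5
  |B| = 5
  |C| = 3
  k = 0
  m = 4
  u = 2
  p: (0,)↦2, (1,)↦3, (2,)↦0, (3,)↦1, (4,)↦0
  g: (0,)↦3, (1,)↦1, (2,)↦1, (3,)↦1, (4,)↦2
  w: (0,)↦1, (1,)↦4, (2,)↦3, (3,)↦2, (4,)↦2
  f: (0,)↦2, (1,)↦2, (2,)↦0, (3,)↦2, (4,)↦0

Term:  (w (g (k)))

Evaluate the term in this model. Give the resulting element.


  k = 0
  (g (k)) = g(0,) = 3
  (w (g (k))) = w(3,) = 2

value = 2


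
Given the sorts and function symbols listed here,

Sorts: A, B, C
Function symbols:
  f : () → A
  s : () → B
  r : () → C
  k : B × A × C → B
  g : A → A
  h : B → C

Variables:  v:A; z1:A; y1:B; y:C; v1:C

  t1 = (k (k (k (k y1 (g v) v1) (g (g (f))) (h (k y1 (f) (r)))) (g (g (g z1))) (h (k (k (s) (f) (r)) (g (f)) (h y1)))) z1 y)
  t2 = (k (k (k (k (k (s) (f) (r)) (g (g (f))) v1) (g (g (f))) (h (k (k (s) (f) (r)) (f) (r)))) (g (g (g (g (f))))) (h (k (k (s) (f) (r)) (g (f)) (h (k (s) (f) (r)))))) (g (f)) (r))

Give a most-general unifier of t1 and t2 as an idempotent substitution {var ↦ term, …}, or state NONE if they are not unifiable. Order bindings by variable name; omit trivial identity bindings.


{v ↦ (g (f)), y ↦ (r), y1 ↦ (k (s) (f) (r)), z1 ↦ (g (f))}


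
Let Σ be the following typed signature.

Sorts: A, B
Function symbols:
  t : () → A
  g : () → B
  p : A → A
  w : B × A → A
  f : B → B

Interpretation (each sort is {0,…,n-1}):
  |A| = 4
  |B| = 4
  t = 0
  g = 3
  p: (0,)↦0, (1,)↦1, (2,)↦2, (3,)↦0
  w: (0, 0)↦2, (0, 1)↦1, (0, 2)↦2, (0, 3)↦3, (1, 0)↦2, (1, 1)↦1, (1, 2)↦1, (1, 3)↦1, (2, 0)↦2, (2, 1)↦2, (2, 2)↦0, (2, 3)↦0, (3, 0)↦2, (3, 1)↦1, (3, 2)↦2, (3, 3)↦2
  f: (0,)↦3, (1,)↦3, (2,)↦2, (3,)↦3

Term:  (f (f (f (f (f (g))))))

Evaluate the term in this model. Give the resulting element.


  g = 3
  (f (g)) = f(3,) = 3
  (f (f (g))) = f(3,) = 3
  (f (f (f (g)))) = f(3,) = 3
  (f (f (f (f (g))))) = f(3,) = 3
  (f (f (f (f (f (g)))))) = f(3,) = 3

value = 3


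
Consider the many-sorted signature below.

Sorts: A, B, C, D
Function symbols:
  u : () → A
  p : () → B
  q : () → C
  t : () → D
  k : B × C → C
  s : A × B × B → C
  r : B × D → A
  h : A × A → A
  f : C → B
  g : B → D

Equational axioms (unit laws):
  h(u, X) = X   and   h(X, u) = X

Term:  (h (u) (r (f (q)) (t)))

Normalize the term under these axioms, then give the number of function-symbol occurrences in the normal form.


size = 4

1. (h (u) (r (f (q)) (t)))  →  (r (f (q)) (t))
normal form: (r (f (q)) (t))


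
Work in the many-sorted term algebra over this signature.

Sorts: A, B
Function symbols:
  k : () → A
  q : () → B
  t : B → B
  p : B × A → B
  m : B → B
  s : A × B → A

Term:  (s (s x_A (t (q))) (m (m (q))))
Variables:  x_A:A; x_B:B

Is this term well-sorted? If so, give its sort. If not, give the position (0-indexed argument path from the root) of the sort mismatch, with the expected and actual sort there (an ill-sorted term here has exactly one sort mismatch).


    x_A : A
      (q) : B
    (t (q)) : B
  (s x_A (t (q))) : A
      (q) : B
    (m (q)) : B
  (m (m (q))) : B
(s (s x_A (t (q))) (m (m (q)))) : A

well-sorted; sort = A


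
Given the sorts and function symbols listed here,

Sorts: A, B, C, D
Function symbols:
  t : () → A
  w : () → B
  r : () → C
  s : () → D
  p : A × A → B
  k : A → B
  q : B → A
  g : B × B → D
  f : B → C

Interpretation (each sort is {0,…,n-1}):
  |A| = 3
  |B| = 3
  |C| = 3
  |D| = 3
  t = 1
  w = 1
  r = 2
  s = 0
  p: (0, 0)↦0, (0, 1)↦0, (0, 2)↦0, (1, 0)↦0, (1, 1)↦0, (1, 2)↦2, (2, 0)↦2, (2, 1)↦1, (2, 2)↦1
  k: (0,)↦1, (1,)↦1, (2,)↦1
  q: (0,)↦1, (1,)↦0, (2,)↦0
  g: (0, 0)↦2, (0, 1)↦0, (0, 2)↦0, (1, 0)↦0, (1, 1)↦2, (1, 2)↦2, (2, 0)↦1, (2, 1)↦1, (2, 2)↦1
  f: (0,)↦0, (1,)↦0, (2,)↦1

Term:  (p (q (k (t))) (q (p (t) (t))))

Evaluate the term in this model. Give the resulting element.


  t = 1
  (k (t)) = k(1,) = 1
  (q (k (t))) = q(1,) = 0
  t = 1
  t = 1
  (p (t) (t)) = p(1, 1) = 0
  (q (p (t) (t))) = q(0,) = 1
  (p (q (k (t))) (q (p (t) (t)))) = p(0, 1) = 0

value = 0


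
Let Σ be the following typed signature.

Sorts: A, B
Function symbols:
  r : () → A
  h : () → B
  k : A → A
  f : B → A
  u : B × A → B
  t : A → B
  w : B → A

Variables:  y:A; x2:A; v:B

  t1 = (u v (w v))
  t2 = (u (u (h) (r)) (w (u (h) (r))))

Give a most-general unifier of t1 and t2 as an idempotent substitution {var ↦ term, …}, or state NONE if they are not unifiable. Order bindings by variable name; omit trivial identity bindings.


{v ↦ (u (h) (r))}


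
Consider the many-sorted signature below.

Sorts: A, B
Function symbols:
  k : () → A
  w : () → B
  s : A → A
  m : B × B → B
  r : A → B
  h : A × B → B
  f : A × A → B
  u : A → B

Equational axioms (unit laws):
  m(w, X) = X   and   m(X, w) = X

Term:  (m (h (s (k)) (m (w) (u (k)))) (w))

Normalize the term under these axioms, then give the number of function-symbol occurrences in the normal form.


size = 5

1. (m (h (s (k)) (m (w) (u (k)))) (w))  →  (h (s (k)) (m (w) (u (k))))
2. (h (s (k)) (m (w) (u (k))))  →  (h (s (k)) (u (k)))
normal form: (h (s (k)) (u (k)))


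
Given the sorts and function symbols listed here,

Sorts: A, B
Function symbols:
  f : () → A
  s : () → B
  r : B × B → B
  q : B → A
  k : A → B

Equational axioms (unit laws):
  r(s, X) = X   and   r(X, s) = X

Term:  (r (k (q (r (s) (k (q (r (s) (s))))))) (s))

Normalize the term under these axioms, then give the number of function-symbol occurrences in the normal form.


size = 5

1. (r (k (q (r (s) (k (q (r (s) (s))))))) (s))  →  (k (q (r (s) (k (q (r (s) (s)))))))
2. (k (q (r (s) (k (q (r (s) (s)))))))  →  (k (q (k (q (r (s) (s))))))
3. (k (q (k (q (r (s) (s))))))  →  (k (q (k (q (s)))))
normal form: (k (q (k (q (s)))))


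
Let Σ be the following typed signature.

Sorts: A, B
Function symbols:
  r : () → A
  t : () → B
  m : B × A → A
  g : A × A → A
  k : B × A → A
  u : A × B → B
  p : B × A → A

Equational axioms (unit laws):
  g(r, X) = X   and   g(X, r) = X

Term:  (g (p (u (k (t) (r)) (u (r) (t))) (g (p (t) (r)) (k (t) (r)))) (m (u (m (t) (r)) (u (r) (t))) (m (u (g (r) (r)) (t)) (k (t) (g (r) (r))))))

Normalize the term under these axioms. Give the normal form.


1. (g (p (u (k (t) (r)) (u (r) (t))) (g (p (t) (r)) (k (t) (r)))) (m (u (m (t) (r)) (u (r) (t))) (m (u (g (r) (r)) (t)) (k (t) (g (r) (r))))))  →  (g (p (u (k (t) (r)) (u (r) (t))) (g (p (t) (r)) (k (t) (r)))) (m (u (m (t) (r)) (u (r) (t))) (m (u (r) (t)) (k (t) (g (r) (r))))))
2. (g (p (u (k (t) (r)) (u (r) (t))) (g (p (t) (r)) (k (t) (r)))) (m (u (m (t) (r)) (u (r) (t))) (m (u (r) (t)) (k (t) (g (r) (r))))))  →  (g (p (u (k (t) (r)) (u (r) (t))) (g (p (t) (r)) (k (t) (r)))) (m (u (m (t) (r)) (u (r) (t))) (m (u (r) (t)) (k (t) (r)))))

normal form = (g (p (u (k (t) (r)) (u (r) (t))) (g (p (t) (r)) (k (t) (r)))) (m (u (m (t) (r)) (u (r) (t))) (m (u (r) (t)) (k (t) (r)))))


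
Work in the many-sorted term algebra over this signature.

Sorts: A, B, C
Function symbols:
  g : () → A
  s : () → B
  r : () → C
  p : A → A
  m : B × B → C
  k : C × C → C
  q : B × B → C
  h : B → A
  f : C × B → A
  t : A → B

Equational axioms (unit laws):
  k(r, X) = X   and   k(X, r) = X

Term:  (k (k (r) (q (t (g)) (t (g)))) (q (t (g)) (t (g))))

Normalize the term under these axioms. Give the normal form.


1. (k (k (r) (q (t (g)) (t (g)))) (q (t (g)) (t (g))))  →  (k (q (t (g)) (t (g))) (q (t (g)) (t (g))))

normal form = (k (q (t (g)) (t (g))) (q (t (g)) (t (g))))


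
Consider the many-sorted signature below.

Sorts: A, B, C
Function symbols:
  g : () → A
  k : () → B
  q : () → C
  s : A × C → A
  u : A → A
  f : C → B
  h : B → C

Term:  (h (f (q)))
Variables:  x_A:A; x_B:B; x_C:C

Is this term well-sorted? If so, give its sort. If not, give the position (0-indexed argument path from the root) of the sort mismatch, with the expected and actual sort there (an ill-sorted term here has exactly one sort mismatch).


well-sorted; sort = C

    (q) : C
  (f (q)) : B
(h (f (q))) : C


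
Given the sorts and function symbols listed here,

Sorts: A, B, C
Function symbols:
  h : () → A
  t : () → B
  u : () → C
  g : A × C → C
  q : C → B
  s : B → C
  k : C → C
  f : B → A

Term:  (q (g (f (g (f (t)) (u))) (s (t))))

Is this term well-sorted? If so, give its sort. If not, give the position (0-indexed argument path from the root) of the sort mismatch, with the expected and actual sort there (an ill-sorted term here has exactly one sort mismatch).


ill-sorted at position [0, 0, 0]: expected B, got C

          (t) : B
        (f (t)) : A
        (u) : C
      (g (f (t)) (u)) : C
    (f (g (f (t)) (u))) : ✗ arg 0 at [0, 0, 0] has sort C, expected B
      (t) : B
    (s (t)) : C


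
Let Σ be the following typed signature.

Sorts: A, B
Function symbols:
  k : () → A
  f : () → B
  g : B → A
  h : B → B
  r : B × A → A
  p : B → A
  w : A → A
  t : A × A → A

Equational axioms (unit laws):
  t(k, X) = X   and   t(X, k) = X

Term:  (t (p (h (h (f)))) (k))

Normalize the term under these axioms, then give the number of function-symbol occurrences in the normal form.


size = 4

1. (t (p (h (h (f)))) (k))  →  (p (h (h (f))))
normal form: (p (h (h (f))))


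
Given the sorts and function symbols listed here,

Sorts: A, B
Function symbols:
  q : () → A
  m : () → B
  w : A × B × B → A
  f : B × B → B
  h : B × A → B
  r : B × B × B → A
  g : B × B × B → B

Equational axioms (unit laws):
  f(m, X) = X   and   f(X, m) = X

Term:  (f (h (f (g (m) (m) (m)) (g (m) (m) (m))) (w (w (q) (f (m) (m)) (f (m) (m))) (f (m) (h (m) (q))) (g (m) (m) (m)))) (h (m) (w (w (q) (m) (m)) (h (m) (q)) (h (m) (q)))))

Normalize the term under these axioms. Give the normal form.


1. (f (h (f (g (m) (m) (m)) (g (m) (m) (m))) (w (w (q) (f (m) (m)) (f (m) (m))) (f (m) (h (m) (q))) (g (m) (m) (m)))) (h (m) (w (w (q) (m) (m)) (h (m) (q)) (h (m) (q)))))  →  (f (h (f (g (m) (m) (m)) (g (m) (m) (m))) (w (w (q) (m) (f (m) (m))) (f (m) (h (m) (q))) (g (m) (m) (m)))) (h (m) (w (w (q) (m) (m)) (h (m) (q)) (h (m) (q)))))
2. (f (h (f (g (m) (m) (m)) (g (m) (m) (m))) (w (w (q) (m) (f (m) (m))) (f (m) (h (m) (q))) (g (m) (m) (m)))) (h (m) (w (w (q) (m) (m)) (h (m) (q)) (h (m) (q)))))  →  (f (h (f (g (m) (m) (m)) (g (m) (m) (m))) (w (w (q) (m) (m)) (f (m) (h (m) (q))) (g (m) (m) (m)))) (h (m) (w (w (q) (m) (m)) (h (m) (q)) (h (m) (q)))))
3. (f (h (f (g (m) (m) (m)) (g (m) (m) (m))) (w (w (q) (m) (m)) (f (m) (h (m) (q))) (g (m) (m) (m)))) (h (m) (w (w (q) (m) (m)) (h (m) (q)) (h (m) (q)))))  →  (f (h (f (g (m) (m) (m)) (g (m) (m) (m))) (w (w (q) (m) (m)) (h (m) (q)) (g (m) (m) (m)))) (h (m) (w (w (q) (m) (m)) (h (m) (q)) (h (m) (q)))))

normal form = (f (h (f (g (m) (m) (m)) (g (m) (m) (m))) (w (w (q) (m) (m)) (h (m) (q)) (g (m) (m) (m)))) (h (m) (w (w (q) (m) (m)) (h (m) (q)) (h (m) (q)))))


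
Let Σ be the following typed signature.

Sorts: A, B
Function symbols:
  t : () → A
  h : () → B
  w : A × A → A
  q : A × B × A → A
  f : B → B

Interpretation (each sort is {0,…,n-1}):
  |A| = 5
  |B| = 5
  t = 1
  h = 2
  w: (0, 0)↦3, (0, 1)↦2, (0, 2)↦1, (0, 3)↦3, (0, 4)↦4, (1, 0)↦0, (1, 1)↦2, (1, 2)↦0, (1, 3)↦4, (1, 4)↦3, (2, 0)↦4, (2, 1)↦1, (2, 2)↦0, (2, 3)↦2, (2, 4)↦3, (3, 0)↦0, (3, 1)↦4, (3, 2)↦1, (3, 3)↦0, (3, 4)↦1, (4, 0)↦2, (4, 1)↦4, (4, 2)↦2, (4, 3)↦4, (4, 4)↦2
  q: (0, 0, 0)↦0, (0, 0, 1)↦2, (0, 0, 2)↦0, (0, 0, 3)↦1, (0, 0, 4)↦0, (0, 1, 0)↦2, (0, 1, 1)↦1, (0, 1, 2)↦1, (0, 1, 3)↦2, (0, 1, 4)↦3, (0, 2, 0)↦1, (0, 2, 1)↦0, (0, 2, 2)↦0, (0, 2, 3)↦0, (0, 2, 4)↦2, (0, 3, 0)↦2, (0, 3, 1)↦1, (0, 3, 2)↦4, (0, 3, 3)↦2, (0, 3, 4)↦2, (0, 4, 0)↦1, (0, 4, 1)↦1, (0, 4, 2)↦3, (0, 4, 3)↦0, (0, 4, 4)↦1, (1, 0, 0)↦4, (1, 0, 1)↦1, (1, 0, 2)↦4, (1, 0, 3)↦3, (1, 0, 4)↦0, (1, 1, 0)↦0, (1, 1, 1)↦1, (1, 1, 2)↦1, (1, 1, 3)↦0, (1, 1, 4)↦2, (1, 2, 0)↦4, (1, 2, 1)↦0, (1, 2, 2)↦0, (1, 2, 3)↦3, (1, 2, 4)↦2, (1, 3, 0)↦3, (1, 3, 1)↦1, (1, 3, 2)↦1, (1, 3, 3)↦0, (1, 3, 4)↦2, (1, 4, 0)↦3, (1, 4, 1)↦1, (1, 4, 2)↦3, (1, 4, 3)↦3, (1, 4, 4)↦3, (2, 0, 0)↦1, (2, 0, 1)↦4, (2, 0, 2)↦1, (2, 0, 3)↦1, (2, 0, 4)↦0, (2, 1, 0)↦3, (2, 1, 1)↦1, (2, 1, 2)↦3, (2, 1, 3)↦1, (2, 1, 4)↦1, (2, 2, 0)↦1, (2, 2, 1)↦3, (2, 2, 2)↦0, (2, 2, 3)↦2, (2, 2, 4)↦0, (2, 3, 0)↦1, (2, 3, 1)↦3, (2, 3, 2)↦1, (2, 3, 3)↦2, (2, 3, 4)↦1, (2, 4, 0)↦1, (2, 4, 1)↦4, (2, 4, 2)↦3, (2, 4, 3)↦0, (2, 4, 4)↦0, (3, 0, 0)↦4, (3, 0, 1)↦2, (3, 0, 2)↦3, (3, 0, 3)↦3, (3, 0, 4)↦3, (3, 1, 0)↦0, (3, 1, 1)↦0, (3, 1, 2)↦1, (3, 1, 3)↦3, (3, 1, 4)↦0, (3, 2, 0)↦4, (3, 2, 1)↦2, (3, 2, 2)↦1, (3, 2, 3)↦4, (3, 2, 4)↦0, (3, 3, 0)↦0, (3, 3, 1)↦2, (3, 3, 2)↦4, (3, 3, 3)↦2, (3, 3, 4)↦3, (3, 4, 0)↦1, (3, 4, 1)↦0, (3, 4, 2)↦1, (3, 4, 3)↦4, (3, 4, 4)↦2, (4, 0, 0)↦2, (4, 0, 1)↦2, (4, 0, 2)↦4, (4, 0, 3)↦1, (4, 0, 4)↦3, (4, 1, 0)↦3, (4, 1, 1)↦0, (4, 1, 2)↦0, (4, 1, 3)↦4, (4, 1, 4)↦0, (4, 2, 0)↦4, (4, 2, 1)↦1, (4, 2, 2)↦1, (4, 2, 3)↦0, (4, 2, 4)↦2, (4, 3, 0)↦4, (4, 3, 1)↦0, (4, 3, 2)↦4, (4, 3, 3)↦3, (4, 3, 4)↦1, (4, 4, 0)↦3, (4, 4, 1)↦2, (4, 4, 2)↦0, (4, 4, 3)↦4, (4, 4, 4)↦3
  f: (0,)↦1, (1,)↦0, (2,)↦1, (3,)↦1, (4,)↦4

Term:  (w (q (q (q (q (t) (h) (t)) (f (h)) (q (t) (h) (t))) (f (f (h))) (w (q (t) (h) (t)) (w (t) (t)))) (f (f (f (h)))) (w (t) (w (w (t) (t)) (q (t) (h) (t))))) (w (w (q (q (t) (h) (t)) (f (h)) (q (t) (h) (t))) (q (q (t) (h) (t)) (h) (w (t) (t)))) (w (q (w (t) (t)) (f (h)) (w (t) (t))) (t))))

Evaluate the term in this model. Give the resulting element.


value = 2

  t = 1
  h = 2
  t = 1
  (q (t) (h) (t)) = q(1, 2, 1) = 0
  h = 2
  (f (h)) = f(2,) = 1
  t = 1
  h = 2
  t = 1
  (q (t) (h) (t)) = q(1, 2, 1) = 0
  (q (q (t) (h) (t)) (f (h)) (q (t) (h) (t))) = q(0, 1, 0) = 2
  h = 2
  (f (h)) = f(2,) = 1
  (f (f (h))) = f(1,) = 0
  t = 1
  h = 2
  t = 1
  (q (t) (h) (t)) = q(1, 2, 1) = 0
  t = 1
  t = 1
  (w (t) (t)) = w(1, 1) = 2
  (w (q (t) (h) (t)) (w (t) (t))) = w(0, 2) = 1
  (q (q (q (t) (h) (t)) (f (h)) (q (t) (h) (t))) (f (f (h))) (w (q (t) (h) (t)) (w (t) (t)))) = q(2, 0, 1) = 4
  h = 2
  (f (h)) = f(2,) = 1
  (f (f (h))) = f(1,) = 0
  (f (f (f (h)))) = f(0,) = 1
  t = 1
  t = 1
  t = 1
  (w (t) (t)) = w(1, 1) = 2
  t = 1
  h = 2
  t = 1
  (q (t) (h) (t)) = q(1, 2, 1) = 0
  (w (w (t) (t)) (q (t) (h) (t))) = w(2, 0) = 4
  (w (t) (w (w (t) (t)) (q (t) (h) (t)))) = w(1, 4) = 3
  (q (q (q (q (t) (h) (t)) (f (h)) (q (t) (h) (t))) (f (f (h))) (w (q (t) (h) (t)) (w (t) (t)))) (f (f (f (h)))) (w (t) (w (w (t) (t)) (q (t) (h) (t))))) = q(4, 1, 3) = 4
  t = 1
  h = 2
  t = 1
  (q (t) (h) (t)) = q(1, 2, 1) = 0
  h = 2
  (f (h)) = f(2,) = 1
  t = 1
  h = 2
  t = 1
  (q (t) (h) (t)) = q(1, 2, 1) = 0
  (q (q (t) (h) (t)) (f (h)) (q (t) (h) (t))) = q(0, 1, 0) = 2
  t = 1
  h = 2
  t = 1
  (q (t) (h) (t)) = q(1, 2, 1) = 0
  h = 2
  t = 1
  t = 1
  (w (t) (t)) = w(1, 1) = 2
  (q (q (t) (h) (t)) (h) (w (t) (t))) = q(0, 2, 2) = 0
  (w (q (q (t) (h) (t)) (f (h)) (q (t) (h) (t))) (q (q (t) (h) (t)) (h) (w (t) (t)))) = w(2, 0) = 4
  t = 1
  t = 1
  (w (t) (t)) = w(1, 1) = 2
  h = 2
  (f (h)) = f(2,) = 1
  t = 1
  t = 1
  (w (t) (t)) = w(1, 1) = 2
  (q (w (t) (t)) (f (h)) (w (t) (t))) = q(2, 1, 2) = 3
  t = 1
  (w (q (w (t) (t)) (f (h)) (w (t) (t))) (t)) = w(3, 1) = 4
  (w (w (q (q (t) (h) (t)) (f (h)) (q (t) (h) (t))) (q (q (t) (h) (t)) (h) (w (t) (t)))) (w (q (w (t) (t)) (f (h)) (w (t) (t))) (t))) = w(4, 4) = 2
  (w (q (q (q (q (t) (h) (t)) (f (h)) (q (t) (h) (t))) (f (f (h))) (w (q (t) (h) (t)) (w (t) (t)))) (f (f (f (h)))) (w (t) (w (w (t) (t)) (q (t) (h) (t))))) (w (w (q (q (t) (h) (t)) (f (h)) (q (t) (h) (t))) (q (q (t) (h) (t)) (h) (w (t) (t)))) (w (q (w (t) (t)) (f (h)) (w (t) (t))) (t)))) = w(4, 2) = 2


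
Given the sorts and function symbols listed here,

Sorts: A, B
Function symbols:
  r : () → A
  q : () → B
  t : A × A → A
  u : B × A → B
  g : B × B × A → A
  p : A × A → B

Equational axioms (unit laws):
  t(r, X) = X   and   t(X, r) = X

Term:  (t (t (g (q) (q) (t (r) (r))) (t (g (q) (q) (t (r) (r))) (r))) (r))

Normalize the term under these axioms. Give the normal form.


1. (t (t (g (q) (q) (t (r) (r))) (t (g (q) (q) (t (r) (r))) (r))) (r))  →  (t (g (q) (q) (t (r) (r))) (t (g (q) (q) (t (r) (r))) (r)))
2. (t (g (q) (q) (t (r) (r))) (t (g (q) (q) (t (r) (r))) (r)))  →  (t (g (q) (q) (r)) (t (g (q) (q) (t (r) (r))) (r)))
3. (t (g (q) (q) (r)) (t (g (q) (q) (t (r) (r))) (r)))  →  (t (g (q) (q) (r)) (g (q) (q) (t (r) (r))))
4. (t (g (q) (q) (r)) (g (q) (q) (t (r) (r))))  →  (t (g (q) (q) (r)) (g (q) (q) (r)))

normal form = (t (g (q) (q) (r)) (g (q) (q) (r)))


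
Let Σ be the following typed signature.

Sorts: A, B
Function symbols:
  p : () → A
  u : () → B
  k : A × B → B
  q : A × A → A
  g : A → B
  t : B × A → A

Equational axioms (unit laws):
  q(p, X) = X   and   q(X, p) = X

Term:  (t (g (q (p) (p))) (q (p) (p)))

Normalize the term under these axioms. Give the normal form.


1. (t (g (q (p) (p))) (q (p) (p)))  →  (t (g (p)) (q (p) (p)))
2. (t (g (p)) (q (p) (p)))  →  (t (g (p)) (p))

normal form = (t (g (p)) (p))


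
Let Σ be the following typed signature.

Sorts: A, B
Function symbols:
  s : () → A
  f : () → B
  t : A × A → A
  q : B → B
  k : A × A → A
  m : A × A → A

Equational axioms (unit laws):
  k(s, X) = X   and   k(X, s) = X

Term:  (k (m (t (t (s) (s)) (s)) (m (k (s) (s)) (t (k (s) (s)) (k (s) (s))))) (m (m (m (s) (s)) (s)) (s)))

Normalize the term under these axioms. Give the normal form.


normal form = (k (m (t (t (s) (s)) (s)) (m (s) (t (s) (s)))) (m (m (m (s) (s)) (s)) (s)))

1. (k (m (t (t (s) (s)) (s)) (m (k (s) (s)) (t (k (s) (s)) (k (s) (s))))) (m (m (m (s) (s)) (s)) (s)))  →  (k (m (t (t (s) (s)) (s)) (m (s) (t (k (s) (s)) (k (s) (s))))) (m (m (m (s) (s)) (s)) (s)))
2. (k (m (t (t (s) (s)) (s)) (m (s) (t (k (s) (s)) (k (s) (s))))) (m (m (m (s) (s)) (s)) (s)))  →  (k (m (t (t (s) (s)) (s)) (m (s) (t (s) (k (s) (s))))) (m (m (m (s) (s)) (s)) (s)))
3. (k (m (t (t (s) (s)) (s)) (m (s) (t (s) (k (s) (s))))) (m (m (m (s) (s)) (s)) (s)))  →  (k (m (t (t (s) (s)) (s)) (m (s) (t (s) (s)))) (m (m (m (s) (s)) (s)) (s)))


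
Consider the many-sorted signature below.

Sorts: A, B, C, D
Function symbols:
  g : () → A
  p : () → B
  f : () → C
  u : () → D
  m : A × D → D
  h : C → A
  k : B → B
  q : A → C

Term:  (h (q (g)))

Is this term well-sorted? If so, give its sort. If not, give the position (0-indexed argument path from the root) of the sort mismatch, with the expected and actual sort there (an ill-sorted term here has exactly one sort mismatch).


    (g) : A
  (q (g)) : C
(h (q (g))) : A

well-sorted; sort = A


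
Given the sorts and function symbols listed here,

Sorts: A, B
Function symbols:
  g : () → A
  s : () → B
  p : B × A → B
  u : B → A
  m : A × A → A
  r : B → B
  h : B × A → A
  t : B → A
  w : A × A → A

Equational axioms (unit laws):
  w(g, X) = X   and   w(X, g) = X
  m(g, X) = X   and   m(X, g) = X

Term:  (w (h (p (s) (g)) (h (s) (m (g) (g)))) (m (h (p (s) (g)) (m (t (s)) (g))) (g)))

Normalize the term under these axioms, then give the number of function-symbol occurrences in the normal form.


size = 14

1. (w (h (p (s) (g)) (h (s) (m (g) (g)))) (m (h (p (s) (g)) (m (t (s)) (g))) (g)))  →  (w (h (p (s) (g)) (h (s) (g))) (m (h (p (s) (g)) (m (t (s)) (g))) (g)))
2. (w (h (p (s) (g)) (h (s) (g))) (m (h (p (s) (g)) (m (t (s)) (g))) (g)))  →  (w (h (p (s) (g)) (h (s) (g))) (h (p (s) (g)) (m (t (s)) (g))))
3. (w (h (p (s) (g)) (h (s) (g))) (h (p (s) (g)) (m (t (s)) (g))))  →  (w (h (p (s) (g)) (h (s) (g))) (h (p (s) (g)) (t (s))))
normal form: (w (h (p (s) (g)) (h (s) (g))) (h (p (s) (g)) (t (s))))


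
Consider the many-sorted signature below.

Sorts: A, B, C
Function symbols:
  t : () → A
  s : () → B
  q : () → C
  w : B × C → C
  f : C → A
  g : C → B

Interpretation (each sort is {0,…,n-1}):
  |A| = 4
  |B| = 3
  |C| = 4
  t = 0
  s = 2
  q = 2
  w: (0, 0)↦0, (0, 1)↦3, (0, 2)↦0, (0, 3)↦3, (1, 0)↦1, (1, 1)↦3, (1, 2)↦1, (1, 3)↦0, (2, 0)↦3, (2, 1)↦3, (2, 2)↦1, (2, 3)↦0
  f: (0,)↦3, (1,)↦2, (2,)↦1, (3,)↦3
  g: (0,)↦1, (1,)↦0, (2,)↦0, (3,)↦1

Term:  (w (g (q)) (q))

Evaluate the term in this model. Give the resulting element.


  q = 2
  (g (q)) = g(2,) = 0
  q = 2
  (w (g (q)) (q)) = w(0, 2) = 0

value = 0


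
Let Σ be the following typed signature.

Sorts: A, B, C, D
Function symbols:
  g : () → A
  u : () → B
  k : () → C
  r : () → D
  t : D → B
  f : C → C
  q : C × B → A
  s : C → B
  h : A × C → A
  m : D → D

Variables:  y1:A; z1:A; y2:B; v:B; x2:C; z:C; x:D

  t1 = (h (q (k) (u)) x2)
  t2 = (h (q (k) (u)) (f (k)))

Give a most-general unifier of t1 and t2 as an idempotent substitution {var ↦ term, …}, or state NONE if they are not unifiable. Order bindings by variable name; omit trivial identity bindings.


{x2 ↦ (f (k))}


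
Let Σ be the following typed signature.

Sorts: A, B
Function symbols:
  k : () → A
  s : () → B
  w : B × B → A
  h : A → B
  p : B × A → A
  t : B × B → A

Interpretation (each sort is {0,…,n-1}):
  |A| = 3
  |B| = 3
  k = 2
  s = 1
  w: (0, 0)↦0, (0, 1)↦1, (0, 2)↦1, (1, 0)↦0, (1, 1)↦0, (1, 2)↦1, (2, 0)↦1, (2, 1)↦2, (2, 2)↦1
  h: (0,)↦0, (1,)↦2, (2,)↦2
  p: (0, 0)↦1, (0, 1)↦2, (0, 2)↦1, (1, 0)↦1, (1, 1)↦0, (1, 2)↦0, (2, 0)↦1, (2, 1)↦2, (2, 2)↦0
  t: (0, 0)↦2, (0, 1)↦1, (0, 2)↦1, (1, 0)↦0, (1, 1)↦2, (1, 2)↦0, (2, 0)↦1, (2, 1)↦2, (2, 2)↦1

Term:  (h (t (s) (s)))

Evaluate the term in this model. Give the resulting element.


  s = 1
  s = 1
  (t (s) (s)) = t(1, 1) = 2
  (h (t (s) (s))) = h(2,) = 2

value = 2


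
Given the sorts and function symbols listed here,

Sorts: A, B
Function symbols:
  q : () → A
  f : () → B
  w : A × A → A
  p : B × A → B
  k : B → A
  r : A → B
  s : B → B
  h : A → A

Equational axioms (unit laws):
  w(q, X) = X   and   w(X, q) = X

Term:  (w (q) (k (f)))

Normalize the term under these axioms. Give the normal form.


1. (w (q) (k (f)))  →  (k (f))

normal form = (k (f))


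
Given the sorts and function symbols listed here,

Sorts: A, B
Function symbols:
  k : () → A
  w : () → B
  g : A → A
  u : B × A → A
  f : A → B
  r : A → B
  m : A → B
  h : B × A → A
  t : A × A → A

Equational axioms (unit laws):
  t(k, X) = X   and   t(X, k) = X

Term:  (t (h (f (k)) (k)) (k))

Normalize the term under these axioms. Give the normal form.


normal form = (h (f (k)) (k))

1. (t (h (f (k)) (k)) (k))  →  (h (f (k)) (k))


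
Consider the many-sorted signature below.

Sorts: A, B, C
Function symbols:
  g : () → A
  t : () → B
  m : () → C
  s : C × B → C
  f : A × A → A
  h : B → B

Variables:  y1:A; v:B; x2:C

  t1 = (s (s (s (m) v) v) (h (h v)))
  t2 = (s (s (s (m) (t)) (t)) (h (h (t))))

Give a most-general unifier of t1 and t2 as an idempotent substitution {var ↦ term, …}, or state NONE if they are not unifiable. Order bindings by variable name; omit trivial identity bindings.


{v ↦ (t)}


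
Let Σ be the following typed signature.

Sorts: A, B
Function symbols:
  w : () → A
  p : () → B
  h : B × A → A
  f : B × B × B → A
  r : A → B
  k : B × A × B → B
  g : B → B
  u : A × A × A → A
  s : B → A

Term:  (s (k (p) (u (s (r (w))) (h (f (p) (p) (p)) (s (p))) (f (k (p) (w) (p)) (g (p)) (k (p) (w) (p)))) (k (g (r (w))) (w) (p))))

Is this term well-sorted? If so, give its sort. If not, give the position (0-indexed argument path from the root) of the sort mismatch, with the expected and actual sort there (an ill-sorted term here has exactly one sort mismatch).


ill-sorted at position [0, 1, 1, 0]: expected B, got A

    (p) : B
          (w) : A
        (r (w)) : B
      (s (r (w))) : A
          (p) : B
          (p) : B
          (p) : B
        (f (p) (p) (p)) : A
          (p) : B
        (s (p)) : A
      (h (f (p) (p) (p)) (s (p))) : ✗ arg 0 at [0, 1, 1, 0] has sort A, expected B
          (p) : B
          (w) : A
          (p) : B
        (k (p) (w) (p)) : B
          (p) : B
        (g (p)) : B
          (p) : B
          (w) : A
          (p) : B
        (k (p) (w) (p)) : B
      (f (k (p) (w) (p)) (g (p)) (k (p) (w) (p))) : A
          (w) : A
        (r (w)) : B
      (g (r (w))) : B
      (w) : A
      (p) : B
    (k (g (r (w))) (w) (p)) : B


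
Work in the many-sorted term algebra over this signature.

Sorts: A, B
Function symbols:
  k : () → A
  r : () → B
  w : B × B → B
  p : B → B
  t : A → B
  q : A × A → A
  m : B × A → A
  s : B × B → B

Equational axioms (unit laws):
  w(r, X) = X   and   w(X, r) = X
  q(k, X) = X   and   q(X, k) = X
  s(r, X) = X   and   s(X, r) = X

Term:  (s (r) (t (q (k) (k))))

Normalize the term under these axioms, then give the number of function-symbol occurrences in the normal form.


1. (s (r) (t (q (k) (k))))  →  (t (q (k) (k)))
2. (t (q (k) (k)))  →  (t (k))
normal form: (t (k))

size = 2


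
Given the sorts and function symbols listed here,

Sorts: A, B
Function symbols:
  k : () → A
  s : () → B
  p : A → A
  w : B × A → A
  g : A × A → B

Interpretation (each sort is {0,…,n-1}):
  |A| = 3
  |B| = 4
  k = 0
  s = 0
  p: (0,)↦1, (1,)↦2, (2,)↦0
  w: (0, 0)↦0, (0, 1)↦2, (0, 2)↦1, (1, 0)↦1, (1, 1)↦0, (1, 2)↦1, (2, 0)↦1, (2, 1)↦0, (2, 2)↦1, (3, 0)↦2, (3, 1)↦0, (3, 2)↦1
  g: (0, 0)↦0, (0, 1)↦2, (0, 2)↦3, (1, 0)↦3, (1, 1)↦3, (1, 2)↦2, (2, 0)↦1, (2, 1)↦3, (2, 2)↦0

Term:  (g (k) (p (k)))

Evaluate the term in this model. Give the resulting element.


value = 2

  k = 0
  k = 0
  (p (k)) = p(0,) = 1
  (g (k) (p (k))) = g(0, 1) = 2


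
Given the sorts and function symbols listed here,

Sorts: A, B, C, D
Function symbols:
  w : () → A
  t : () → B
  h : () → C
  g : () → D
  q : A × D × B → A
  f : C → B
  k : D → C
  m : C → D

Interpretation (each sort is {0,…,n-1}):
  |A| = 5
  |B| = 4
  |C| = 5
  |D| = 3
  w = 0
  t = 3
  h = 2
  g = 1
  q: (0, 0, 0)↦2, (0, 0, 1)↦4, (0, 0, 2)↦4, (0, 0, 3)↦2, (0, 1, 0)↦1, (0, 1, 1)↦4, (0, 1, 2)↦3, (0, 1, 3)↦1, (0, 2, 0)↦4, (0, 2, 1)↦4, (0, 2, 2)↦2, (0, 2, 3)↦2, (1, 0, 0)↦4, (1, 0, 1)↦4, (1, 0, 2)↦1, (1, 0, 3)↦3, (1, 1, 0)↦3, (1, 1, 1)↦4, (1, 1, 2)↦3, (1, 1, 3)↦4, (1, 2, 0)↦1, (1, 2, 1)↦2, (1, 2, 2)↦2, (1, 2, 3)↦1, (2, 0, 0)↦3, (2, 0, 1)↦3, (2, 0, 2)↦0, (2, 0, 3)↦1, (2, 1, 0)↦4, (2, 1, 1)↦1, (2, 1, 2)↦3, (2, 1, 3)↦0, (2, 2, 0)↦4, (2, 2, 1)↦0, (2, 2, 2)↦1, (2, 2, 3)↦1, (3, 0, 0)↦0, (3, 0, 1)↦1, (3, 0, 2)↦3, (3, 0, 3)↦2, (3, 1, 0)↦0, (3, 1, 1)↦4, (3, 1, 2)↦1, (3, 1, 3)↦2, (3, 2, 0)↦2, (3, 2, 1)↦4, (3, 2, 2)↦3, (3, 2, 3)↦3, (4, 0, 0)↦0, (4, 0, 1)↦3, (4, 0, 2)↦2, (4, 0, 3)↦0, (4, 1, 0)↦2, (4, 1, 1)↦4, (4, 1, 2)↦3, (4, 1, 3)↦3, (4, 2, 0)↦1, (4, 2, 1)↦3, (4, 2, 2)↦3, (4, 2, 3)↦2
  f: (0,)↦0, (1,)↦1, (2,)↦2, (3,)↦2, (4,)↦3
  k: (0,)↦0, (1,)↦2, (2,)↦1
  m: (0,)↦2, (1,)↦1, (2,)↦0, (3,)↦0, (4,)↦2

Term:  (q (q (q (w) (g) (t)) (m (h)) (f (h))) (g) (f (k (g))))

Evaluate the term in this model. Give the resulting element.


value = 3

  w = 0
  g = 1
  t = 3
  (q (w) (g) (t)) = q(0, 1, 3) = 1
  h = 2
  (m (h)) = m(2,) = 0
  h = 2
  (f (h)) = f(2,) = 2
  (q (q (w) (g) (t)) (m (h)) (f (h))) = q(1, 0, 2) = 1
  g = 1
  g = 1
  (k (g)) = k(1,) = 2
  (f (k (g))) = f(2,) = 2
  (q (q (q (w) (g) (t)) (m (h)) (f (h))) (g) (f (k (g)))) = q(1, 1, 2) = 3


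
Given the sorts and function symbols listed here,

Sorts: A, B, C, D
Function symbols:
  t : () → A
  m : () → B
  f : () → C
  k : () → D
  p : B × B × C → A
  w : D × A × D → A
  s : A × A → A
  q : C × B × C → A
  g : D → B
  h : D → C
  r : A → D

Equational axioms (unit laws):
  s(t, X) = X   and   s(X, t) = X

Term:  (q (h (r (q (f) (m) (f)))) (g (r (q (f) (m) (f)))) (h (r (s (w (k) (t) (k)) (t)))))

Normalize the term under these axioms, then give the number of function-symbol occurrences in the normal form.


1. (q (h (r (q (f) (m) (f)))) (g (r (q (f) (m) (f)))) (h (r (s (w (k) (t) (k)) (t)))))  →  (q (h (r (q (f) (m) (f)))) (g (r (q (f) (m) (f)))) (h (r (w (k) (t) (k)))))
normal form: (q (h (r (q (f) (m) (f)))) (g (r (q (f) (m) (f)))) (h (r (w (k) (t) (k)))))

size = 19
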